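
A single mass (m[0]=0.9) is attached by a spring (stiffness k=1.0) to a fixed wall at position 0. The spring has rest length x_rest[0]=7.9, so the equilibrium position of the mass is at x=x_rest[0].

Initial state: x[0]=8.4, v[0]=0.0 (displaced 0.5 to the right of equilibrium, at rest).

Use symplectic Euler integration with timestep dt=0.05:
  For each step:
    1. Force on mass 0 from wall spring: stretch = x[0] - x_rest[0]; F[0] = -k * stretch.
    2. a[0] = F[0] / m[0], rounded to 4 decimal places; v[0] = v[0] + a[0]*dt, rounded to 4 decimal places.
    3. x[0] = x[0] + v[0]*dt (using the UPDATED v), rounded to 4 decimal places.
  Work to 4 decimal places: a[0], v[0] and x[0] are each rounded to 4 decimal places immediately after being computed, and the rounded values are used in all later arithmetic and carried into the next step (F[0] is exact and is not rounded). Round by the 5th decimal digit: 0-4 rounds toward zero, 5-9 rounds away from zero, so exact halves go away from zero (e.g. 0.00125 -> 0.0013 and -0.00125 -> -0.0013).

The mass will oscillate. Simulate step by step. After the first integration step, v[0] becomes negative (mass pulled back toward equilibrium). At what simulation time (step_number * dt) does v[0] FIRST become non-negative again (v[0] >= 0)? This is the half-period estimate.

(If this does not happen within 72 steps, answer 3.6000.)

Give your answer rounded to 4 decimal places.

Step 0: x=[8.4000] v=[0.0000]
Step 1: x=[8.3986] v=[-0.0278]
Step 2: x=[8.3958] v=[-0.0555]
Step 3: x=[8.3917] v=[-0.0830]
Step 4: x=[8.3862] v=[-0.1103]
Step 5: x=[8.3793] v=[-0.1373]
Step 6: x=[8.3711] v=[-0.1639]
Step 7: x=[8.3616] v=[-0.1901]
Step 8: x=[8.3508] v=[-0.2157]
Step 9: x=[8.3388] v=[-0.2407]
Step 10: x=[8.3255] v=[-0.2651]
Step 11: x=[8.3111] v=[-0.2887]
Step 12: x=[8.2955] v=[-0.3115]
Step 13: x=[8.2788] v=[-0.3335]
Step 14: x=[8.2611] v=[-0.3545]
Step 15: x=[8.2424] v=[-0.3746]
Step 16: x=[8.2227] v=[-0.3936]
Step 17: x=[8.2021] v=[-0.4115]
Step 18: x=[8.1807] v=[-0.4283]
Step 19: x=[8.1585] v=[-0.4439]
Step 20: x=[8.1356] v=[-0.4583]
Step 21: x=[8.1120] v=[-0.4714]
Step 22: x=[8.0878] v=[-0.4832]
Step 23: x=[8.0631] v=[-0.4936]
Step 24: x=[8.0380] v=[-0.5027]
Step 25: x=[8.0125] v=[-0.5104]
Step 26: x=[7.9867] v=[-0.5167]
Step 27: x=[7.9606] v=[-0.5215]
Step 28: x=[7.9344] v=[-0.5249]
Step 29: x=[7.9081] v=[-0.5268]
Step 30: x=[7.8817] v=[-0.5273]
Step 31: x=[7.8554] v=[-0.5263]
Step 32: x=[7.8292] v=[-0.5238]
Step 33: x=[7.8032] v=[-0.5199]
Step 34: x=[7.7775] v=[-0.5145]
Step 35: x=[7.7521] v=[-0.5077]
Step 36: x=[7.7271] v=[-0.4995]
Step 37: x=[7.7026] v=[-0.4899]
Step 38: x=[7.6787] v=[-0.4789]
Step 39: x=[7.6554] v=[-0.4666]
Step 40: x=[7.6328] v=[-0.4530]
Step 41: x=[7.6109] v=[-0.4382]
Step 42: x=[7.5898] v=[-0.4221]
Step 43: x=[7.5696] v=[-0.4049]
Step 44: x=[7.5503] v=[-0.3865]
Step 45: x=[7.5319] v=[-0.3671]
Step 46: x=[7.5146] v=[-0.3467]
Step 47: x=[7.4983] v=[-0.3253]
Step 48: x=[7.4832] v=[-0.3030]
Step 49: x=[7.4692] v=[-0.2798]
Step 50: x=[7.4564] v=[-0.2559]
Step 51: x=[7.4448] v=[-0.2313]
Step 52: x=[7.4345] v=[-0.2060]
Step 53: x=[7.4255] v=[-0.1801]
Step 54: x=[7.4178] v=[-0.1537]
Step 55: x=[7.4115] v=[-0.1269]
Step 56: x=[7.4065] v=[-0.0998]
Step 57: x=[7.4029] v=[-0.0724]
Step 58: x=[7.4007] v=[-0.0448]
Step 59: x=[7.3998] v=[-0.0171]
Step 60: x=[7.4003] v=[0.0107]
First v>=0 after going negative at step 60, time=3.0000

Answer: 3.0000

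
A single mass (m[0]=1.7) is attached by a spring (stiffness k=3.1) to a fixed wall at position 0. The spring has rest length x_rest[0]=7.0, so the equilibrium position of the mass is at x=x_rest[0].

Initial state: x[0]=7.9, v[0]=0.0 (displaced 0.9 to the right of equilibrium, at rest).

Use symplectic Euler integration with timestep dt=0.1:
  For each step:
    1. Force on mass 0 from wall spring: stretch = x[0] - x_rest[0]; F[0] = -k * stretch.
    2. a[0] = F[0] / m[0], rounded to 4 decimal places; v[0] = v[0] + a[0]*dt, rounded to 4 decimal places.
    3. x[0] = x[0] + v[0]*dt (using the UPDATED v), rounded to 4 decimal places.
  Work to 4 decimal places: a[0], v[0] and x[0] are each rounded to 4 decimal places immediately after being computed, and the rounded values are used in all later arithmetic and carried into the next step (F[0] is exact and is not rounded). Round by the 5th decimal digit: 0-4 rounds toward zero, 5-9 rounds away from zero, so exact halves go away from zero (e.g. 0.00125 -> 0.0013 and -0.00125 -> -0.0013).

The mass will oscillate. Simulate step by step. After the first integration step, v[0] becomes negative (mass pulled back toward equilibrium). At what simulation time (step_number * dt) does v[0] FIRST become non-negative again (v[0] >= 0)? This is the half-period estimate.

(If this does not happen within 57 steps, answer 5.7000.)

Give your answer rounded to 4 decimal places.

Answer: 2.4000

Derivation:
Step 0: x=[7.9000] v=[0.0000]
Step 1: x=[7.8836] v=[-0.1641]
Step 2: x=[7.8511] v=[-0.3252]
Step 3: x=[7.8031] v=[-0.4804]
Step 4: x=[7.7404] v=[-0.6269]
Step 5: x=[7.6642] v=[-0.7619]
Step 6: x=[7.5759] v=[-0.8830]
Step 7: x=[7.4771] v=[-0.9880]
Step 8: x=[7.3696] v=[-1.0750]
Step 9: x=[7.2554] v=[-1.1424]
Step 10: x=[7.1365] v=[-1.1890]
Step 11: x=[7.0151] v=[-1.2139]
Step 12: x=[6.8934] v=[-1.2167]
Step 13: x=[6.7737] v=[-1.1973]
Step 14: x=[6.6581] v=[-1.1560]
Step 15: x=[6.5487] v=[-1.0937]
Step 16: x=[6.4476] v=[-1.0114]
Step 17: x=[6.3565] v=[-0.9107]
Step 18: x=[6.2772] v=[-0.7934]
Step 19: x=[6.2110] v=[-0.6616]
Step 20: x=[6.1592] v=[-0.5177]
Step 21: x=[6.1228] v=[-0.3644]
Step 22: x=[6.1024] v=[-0.2044]
Step 23: x=[6.0983] v=[-0.0407]
Step 24: x=[6.1107] v=[0.1237]
First v>=0 after going negative at step 24, time=2.4000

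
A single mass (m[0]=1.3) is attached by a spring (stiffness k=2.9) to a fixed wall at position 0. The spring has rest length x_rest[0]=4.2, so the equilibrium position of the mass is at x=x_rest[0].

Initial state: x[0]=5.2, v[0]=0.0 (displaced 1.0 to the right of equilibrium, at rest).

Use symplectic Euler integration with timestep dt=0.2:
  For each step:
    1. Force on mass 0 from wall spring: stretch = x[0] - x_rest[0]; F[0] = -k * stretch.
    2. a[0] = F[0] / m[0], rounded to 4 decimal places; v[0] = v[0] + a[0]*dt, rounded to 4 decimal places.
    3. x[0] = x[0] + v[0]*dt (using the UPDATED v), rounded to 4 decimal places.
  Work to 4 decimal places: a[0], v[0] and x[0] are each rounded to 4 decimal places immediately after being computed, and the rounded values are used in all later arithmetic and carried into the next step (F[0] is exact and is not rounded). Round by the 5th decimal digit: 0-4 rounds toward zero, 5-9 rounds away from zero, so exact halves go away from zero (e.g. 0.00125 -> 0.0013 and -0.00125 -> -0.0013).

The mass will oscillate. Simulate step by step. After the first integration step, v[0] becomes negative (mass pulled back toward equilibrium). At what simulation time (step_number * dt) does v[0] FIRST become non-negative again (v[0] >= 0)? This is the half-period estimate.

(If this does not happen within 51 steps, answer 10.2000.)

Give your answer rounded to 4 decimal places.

Step 0: x=[5.2000] v=[0.0000]
Step 1: x=[5.1108] v=[-0.4462]
Step 2: x=[4.9403] v=[-0.8526]
Step 3: x=[4.7037] v=[-1.1829]
Step 4: x=[4.4222] v=[-1.4076]
Step 5: x=[4.1209] v=[-1.5067]
Step 6: x=[3.8266] v=[-1.4714]
Step 7: x=[3.5656] v=[-1.3048]
Step 8: x=[3.3612] v=[-1.0218]
Step 9: x=[3.2317] v=[-0.6476]
Step 10: x=[3.1886] v=[-0.2156]
Step 11: x=[3.2357] v=[0.2356]
First v>=0 after going negative at step 11, time=2.2000

Answer: 2.2000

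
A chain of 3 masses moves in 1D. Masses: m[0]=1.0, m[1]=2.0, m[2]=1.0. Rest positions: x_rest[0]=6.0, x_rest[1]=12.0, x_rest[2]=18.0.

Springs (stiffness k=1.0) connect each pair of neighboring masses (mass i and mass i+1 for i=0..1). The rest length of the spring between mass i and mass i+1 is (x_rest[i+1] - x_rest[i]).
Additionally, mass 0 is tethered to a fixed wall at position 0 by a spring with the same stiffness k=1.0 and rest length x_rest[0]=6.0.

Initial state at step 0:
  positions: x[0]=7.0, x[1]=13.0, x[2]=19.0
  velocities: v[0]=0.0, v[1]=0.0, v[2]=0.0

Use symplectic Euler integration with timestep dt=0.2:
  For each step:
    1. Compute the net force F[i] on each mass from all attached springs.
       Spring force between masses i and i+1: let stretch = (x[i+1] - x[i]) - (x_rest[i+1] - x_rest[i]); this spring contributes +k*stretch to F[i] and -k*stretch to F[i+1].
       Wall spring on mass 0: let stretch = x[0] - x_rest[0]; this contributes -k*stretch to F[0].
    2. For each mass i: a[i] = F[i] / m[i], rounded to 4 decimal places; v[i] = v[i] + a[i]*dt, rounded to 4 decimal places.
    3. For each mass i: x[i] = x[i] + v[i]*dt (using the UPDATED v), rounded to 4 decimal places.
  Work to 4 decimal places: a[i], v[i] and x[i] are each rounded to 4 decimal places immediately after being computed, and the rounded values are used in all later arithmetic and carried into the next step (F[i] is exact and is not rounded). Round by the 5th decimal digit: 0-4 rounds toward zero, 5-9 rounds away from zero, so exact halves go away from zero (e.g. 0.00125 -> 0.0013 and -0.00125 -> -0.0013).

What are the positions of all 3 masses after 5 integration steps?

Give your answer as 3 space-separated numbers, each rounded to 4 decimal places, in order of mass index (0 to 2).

Step 0: x=[7.0000 13.0000 19.0000] v=[0.0000 0.0000 0.0000]
Step 1: x=[6.9600 13.0000 19.0000] v=[-0.2000 0.0000 0.0000]
Step 2: x=[6.8832 12.9992 19.0000] v=[-0.3840 -0.0040 0.0000]
Step 3: x=[6.7757 12.9961 19.0000] v=[-0.5374 -0.0155 -0.0002]
Step 4: x=[6.6460 12.9887 18.9998] v=[-0.6485 -0.0372 -0.0010]
Step 5: x=[6.5042 12.9746 18.9992] v=[-0.7092 -0.0704 -0.0032]

Answer: 6.5042 12.9746 18.9992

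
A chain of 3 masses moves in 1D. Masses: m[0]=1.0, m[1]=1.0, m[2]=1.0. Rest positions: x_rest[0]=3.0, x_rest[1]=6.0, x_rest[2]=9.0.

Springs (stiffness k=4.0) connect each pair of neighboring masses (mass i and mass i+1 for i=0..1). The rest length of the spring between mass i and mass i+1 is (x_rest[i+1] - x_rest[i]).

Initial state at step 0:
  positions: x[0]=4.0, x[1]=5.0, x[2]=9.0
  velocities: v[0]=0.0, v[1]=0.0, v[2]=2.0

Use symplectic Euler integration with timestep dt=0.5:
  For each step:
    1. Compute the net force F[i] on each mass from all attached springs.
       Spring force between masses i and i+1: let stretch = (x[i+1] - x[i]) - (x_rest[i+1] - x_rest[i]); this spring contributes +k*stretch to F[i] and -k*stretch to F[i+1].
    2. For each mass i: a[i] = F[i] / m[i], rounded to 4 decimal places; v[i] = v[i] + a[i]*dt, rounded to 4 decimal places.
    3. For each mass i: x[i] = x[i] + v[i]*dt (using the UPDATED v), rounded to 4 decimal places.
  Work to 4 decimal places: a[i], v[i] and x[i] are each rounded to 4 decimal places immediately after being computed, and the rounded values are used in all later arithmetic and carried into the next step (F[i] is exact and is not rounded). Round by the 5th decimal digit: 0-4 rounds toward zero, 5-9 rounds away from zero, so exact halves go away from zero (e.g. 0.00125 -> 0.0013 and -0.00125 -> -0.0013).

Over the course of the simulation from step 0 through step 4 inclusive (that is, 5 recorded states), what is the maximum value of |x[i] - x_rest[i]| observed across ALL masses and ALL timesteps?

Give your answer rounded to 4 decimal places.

Answer: 3.0000

Derivation:
Step 0: x=[4.0000 5.0000 9.0000] v=[0.0000 0.0000 2.0000]
Step 1: x=[2.0000 8.0000 9.0000] v=[-4.0000 6.0000 0.0000]
Step 2: x=[3.0000 6.0000 11.0000] v=[2.0000 -4.0000 4.0000]
Step 3: x=[4.0000 6.0000 11.0000] v=[2.0000 0.0000 0.0000]
Step 4: x=[4.0000 9.0000 9.0000] v=[0.0000 6.0000 -4.0000]
Max displacement = 3.0000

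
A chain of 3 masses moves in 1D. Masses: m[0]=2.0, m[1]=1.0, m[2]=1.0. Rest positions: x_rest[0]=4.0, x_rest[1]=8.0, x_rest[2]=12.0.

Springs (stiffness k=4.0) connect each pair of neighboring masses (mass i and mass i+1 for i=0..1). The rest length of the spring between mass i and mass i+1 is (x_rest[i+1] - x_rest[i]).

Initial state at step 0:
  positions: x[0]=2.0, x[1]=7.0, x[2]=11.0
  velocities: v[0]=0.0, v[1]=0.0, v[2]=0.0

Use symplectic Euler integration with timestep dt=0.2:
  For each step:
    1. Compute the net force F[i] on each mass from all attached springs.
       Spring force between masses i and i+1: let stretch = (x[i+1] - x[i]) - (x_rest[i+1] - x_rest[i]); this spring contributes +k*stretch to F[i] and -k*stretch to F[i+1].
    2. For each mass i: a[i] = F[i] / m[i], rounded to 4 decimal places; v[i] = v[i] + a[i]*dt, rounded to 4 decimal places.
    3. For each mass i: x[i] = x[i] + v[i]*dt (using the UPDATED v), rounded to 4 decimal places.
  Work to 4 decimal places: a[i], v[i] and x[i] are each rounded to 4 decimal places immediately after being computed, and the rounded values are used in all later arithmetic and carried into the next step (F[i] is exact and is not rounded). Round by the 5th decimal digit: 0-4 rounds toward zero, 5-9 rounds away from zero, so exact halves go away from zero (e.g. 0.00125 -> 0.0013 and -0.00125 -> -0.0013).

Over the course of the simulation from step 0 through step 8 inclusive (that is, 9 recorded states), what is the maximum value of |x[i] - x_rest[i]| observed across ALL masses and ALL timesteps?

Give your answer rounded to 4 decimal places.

Answer: 2.3261

Derivation:
Step 0: x=[2.0000 7.0000 11.0000] v=[0.0000 0.0000 0.0000]
Step 1: x=[2.0800 6.8400 11.0000] v=[0.4000 -0.8000 0.0000]
Step 2: x=[2.2208 6.5840 10.9744] v=[0.7040 -1.2800 -0.1280]
Step 3: x=[2.3907 6.3324 10.8863] v=[0.8493 -1.2582 -0.4403]
Step 4: x=[2.5559 6.1787 10.7096] v=[0.8260 -0.7684 -0.8834]
Step 5: x=[2.6909 6.1703 10.4480] v=[0.6751 -0.0419 -1.3081]
Step 6: x=[2.7843 6.2896 10.1419] v=[0.4669 0.5967 -1.5303]
Step 7: x=[2.8381 6.4645 9.8595] v=[0.2690 0.8743 -1.4121]
Step 8: x=[2.8620 6.6023 9.6739] v=[0.1196 0.6892 -0.9281]
Max displacement = 2.3261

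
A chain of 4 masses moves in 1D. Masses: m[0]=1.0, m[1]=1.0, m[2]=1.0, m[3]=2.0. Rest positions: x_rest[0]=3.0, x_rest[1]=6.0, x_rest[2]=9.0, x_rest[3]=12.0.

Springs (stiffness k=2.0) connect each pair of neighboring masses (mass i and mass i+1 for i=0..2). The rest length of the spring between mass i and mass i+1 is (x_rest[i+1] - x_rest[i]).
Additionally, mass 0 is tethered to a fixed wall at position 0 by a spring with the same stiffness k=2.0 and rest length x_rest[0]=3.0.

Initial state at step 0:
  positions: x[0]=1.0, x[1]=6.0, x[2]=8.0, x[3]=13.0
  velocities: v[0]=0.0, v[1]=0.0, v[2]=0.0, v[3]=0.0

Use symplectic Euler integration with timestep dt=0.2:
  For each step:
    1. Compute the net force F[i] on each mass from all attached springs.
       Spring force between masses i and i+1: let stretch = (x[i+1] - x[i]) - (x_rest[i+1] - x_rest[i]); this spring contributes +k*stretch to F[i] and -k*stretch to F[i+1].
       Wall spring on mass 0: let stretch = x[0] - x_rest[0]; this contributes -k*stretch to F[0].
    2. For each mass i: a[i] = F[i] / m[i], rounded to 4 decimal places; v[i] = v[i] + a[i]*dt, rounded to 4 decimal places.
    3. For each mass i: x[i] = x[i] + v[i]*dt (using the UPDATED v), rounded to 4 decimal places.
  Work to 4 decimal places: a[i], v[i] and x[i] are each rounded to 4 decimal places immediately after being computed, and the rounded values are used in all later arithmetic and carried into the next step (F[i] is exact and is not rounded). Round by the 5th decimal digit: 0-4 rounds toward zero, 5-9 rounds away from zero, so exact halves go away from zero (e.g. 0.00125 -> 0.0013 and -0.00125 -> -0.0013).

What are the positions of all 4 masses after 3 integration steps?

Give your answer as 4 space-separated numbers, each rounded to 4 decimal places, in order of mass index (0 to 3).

Step 0: x=[1.0000 6.0000 8.0000 13.0000] v=[0.0000 0.0000 0.0000 0.0000]
Step 1: x=[1.3200 5.7600 8.2400 12.9200] v=[1.6000 -1.2000 1.2000 -0.4000]
Step 2: x=[1.8896 5.3632 8.6560 12.7728] v=[2.8480 -1.9840 2.0800 -0.7360]
Step 3: x=[2.5859 4.9519 9.1379 12.5809] v=[3.4816 -2.0563 2.4096 -0.9594]

Answer: 2.5859 4.9519 9.1379 12.5809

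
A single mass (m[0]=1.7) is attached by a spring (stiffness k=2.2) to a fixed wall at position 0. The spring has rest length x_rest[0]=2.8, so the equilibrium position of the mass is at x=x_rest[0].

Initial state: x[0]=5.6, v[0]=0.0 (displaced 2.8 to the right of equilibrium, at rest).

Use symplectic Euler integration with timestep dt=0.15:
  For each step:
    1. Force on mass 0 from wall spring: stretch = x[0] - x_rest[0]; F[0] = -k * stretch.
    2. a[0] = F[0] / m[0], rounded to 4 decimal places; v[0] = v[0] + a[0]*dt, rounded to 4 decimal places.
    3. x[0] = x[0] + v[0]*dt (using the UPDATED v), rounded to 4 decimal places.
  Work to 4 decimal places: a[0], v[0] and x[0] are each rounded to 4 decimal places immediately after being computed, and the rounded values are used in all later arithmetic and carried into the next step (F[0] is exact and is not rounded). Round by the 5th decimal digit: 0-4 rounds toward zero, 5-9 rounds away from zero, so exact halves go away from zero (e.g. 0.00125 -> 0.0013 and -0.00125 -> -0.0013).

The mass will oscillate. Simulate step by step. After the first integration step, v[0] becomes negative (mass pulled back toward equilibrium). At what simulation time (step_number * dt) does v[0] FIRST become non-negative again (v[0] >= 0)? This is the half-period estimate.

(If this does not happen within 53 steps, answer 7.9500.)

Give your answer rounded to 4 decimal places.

Answer: 2.8500

Derivation:
Step 0: x=[5.6000] v=[0.0000]
Step 1: x=[5.5185] v=[-0.5435]
Step 2: x=[5.3578] v=[-1.0712]
Step 3: x=[5.1226] v=[-1.5677]
Step 4: x=[4.8198] v=[-2.0186]
Step 5: x=[4.4582] v=[-2.4107]
Step 6: x=[4.0483] v=[-2.7326]
Step 7: x=[3.6021] v=[-2.9749]
Step 8: x=[3.1325] v=[-3.1306]
Step 9: x=[2.6532] v=[-3.1951]
Step 10: x=[2.1782] v=[-3.1666]
Step 11: x=[1.7213] v=[-3.0459]
Step 12: x=[1.2958] v=[-2.8365]
Step 13: x=[0.9141] v=[-2.5445]
Step 14: x=[0.5873] v=[-2.1784]
Step 15: x=[0.3250] v=[-1.7489]
Step 16: x=[0.1347] v=[-1.2685]
Step 17: x=[0.0220] v=[-0.7511]
Step 18: x=[-0.0098] v=[-0.2118]
Step 19: x=[0.0402] v=[0.3336]
First v>=0 after going negative at step 19, time=2.8500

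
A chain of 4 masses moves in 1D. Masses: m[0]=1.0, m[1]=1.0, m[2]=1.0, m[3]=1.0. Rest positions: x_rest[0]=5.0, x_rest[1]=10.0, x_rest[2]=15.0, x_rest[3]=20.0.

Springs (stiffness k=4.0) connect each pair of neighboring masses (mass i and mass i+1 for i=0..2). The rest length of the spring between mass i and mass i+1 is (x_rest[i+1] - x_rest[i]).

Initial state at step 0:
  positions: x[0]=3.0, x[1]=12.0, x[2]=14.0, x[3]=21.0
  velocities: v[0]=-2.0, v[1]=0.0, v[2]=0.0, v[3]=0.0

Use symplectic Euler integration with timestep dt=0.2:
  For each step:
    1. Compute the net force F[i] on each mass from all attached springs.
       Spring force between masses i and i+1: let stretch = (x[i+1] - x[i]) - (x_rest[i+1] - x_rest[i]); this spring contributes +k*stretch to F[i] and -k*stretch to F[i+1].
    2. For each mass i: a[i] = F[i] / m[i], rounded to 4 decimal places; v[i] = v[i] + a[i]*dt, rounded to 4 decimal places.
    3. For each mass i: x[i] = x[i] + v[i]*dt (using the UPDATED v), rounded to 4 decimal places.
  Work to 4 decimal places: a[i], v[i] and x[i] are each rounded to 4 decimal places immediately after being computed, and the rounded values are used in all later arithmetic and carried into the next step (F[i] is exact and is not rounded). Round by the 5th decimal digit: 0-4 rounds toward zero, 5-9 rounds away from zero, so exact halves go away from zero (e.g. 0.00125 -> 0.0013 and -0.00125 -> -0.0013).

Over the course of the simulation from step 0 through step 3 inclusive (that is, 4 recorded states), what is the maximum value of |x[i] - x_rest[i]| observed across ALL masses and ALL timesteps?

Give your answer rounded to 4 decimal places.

Step 0: x=[3.0000 12.0000 14.0000 21.0000] v=[-2.0000 0.0000 0.0000 0.0000]
Step 1: x=[3.2400 10.8800 14.8000 20.6800] v=[1.2000 -5.6000 4.0000 -1.6000]
Step 2: x=[3.9024 9.1648 15.9136 20.2192] v=[3.3120 -8.5760 5.5680 -2.3040]
Step 3: x=[4.6068 7.6874 16.6363 19.8695] v=[3.5219 -7.3869 3.6134 -1.7485]
Max displacement = 2.3126

Answer: 2.3126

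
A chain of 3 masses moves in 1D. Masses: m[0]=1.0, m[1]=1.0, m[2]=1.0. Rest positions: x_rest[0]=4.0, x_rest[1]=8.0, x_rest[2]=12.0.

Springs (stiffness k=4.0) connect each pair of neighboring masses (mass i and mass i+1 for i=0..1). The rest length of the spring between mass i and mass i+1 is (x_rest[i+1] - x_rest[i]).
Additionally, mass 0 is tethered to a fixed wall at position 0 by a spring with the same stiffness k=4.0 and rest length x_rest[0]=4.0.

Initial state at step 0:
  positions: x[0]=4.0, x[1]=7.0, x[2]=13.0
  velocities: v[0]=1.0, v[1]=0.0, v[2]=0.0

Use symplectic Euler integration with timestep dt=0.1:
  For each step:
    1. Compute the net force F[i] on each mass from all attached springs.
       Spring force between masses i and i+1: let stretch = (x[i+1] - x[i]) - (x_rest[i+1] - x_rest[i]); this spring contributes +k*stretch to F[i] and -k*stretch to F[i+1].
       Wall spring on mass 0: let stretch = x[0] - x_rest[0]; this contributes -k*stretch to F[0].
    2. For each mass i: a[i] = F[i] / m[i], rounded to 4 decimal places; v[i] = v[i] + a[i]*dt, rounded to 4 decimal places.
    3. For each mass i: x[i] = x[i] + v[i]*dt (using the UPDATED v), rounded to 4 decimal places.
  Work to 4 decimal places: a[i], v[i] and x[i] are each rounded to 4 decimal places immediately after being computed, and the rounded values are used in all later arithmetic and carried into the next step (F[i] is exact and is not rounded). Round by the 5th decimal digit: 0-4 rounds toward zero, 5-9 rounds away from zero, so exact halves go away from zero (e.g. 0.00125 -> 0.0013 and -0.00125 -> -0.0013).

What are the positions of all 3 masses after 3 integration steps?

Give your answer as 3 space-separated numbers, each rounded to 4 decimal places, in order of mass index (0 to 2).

Step 0: x=[4.0000 7.0000 13.0000] v=[1.0000 0.0000 0.0000]
Step 1: x=[4.0600 7.1200 12.9200] v=[0.6000 1.2000 -0.8000]
Step 2: x=[4.0800 7.3496 12.7680] v=[0.2000 2.2960 -1.5200]
Step 3: x=[4.0676 7.6652 12.5593] v=[-0.1242 3.1555 -2.0874]

Answer: 4.0676 7.6652 12.5593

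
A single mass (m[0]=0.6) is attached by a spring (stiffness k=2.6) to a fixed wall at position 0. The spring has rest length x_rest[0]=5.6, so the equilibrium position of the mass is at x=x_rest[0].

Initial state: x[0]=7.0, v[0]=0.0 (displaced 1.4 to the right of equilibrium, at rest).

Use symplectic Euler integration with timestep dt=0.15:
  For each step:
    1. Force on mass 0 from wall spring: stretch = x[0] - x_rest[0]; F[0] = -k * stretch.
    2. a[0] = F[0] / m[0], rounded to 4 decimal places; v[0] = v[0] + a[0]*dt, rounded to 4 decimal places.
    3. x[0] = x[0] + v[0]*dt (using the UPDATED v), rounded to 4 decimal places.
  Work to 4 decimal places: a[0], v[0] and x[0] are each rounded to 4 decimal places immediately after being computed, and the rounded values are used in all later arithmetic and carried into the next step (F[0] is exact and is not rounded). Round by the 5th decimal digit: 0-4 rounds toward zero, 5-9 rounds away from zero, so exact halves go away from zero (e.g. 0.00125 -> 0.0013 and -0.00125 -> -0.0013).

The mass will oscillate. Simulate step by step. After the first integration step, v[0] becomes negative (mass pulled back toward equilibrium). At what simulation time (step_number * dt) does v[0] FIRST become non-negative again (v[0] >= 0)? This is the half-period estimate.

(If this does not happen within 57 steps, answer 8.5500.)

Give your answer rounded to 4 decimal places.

Answer: 1.6500

Derivation:
Step 0: x=[7.0000] v=[0.0000]
Step 1: x=[6.8635] v=[-0.9100]
Step 2: x=[6.6038] v=[-1.7313]
Step 3: x=[6.2462] v=[-2.3838]
Step 4: x=[5.8256] v=[-2.8038]
Step 5: x=[5.3830] v=[-2.9504]
Step 6: x=[4.9616] v=[-2.8094]
Step 7: x=[4.6024] v=[-2.3944]
Step 8: x=[4.3405] v=[-1.7460]
Step 9: x=[4.2014] v=[-0.9273]
Step 10: x=[4.1987] v=[-0.0182]
Step 11: x=[4.3326] v=[0.8926]
First v>=0 after going negative at step 11, time=1.6500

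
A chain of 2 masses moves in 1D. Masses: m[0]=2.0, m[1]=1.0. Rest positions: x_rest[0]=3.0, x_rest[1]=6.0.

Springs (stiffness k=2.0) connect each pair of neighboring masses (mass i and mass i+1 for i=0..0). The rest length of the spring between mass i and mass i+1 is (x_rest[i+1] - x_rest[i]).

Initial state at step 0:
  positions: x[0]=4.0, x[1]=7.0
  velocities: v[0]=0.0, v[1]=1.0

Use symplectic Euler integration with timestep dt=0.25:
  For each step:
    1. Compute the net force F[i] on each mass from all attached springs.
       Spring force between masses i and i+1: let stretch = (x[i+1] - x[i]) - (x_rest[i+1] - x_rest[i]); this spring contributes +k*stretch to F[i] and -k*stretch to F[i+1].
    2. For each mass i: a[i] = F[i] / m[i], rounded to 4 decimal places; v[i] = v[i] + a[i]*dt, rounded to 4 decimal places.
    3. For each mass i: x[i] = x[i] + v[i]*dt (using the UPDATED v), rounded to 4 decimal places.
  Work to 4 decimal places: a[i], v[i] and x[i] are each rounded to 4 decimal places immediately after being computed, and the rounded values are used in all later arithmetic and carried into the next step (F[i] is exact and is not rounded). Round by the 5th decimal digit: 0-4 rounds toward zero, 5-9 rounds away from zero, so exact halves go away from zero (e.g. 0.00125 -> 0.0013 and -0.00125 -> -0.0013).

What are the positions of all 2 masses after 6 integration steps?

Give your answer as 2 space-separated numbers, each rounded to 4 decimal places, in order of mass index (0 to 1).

Answer: 4.4017 7.6969

Derivation:
Step 0: x=[4.0000 7.0000] v=[0.0000 1.0000]
Step 1: x=[4.0000 7.2500] v=[0.0000 1.0000]
Step 2: x=[4.0156 7.4688] v=[0.0625 0.8750]
Step 3: x=[4.0596 7.6309] v=[0.1758 0.6484]
Step 4: x=[4.1393 7.7216] v=[0.3186 0.3628]
Step 5: x=[4.2554 7.7395] v=[0.4642 0.0717]
Step 6: x=[4.4017 7.6969] v=[0.5852 -0.1704]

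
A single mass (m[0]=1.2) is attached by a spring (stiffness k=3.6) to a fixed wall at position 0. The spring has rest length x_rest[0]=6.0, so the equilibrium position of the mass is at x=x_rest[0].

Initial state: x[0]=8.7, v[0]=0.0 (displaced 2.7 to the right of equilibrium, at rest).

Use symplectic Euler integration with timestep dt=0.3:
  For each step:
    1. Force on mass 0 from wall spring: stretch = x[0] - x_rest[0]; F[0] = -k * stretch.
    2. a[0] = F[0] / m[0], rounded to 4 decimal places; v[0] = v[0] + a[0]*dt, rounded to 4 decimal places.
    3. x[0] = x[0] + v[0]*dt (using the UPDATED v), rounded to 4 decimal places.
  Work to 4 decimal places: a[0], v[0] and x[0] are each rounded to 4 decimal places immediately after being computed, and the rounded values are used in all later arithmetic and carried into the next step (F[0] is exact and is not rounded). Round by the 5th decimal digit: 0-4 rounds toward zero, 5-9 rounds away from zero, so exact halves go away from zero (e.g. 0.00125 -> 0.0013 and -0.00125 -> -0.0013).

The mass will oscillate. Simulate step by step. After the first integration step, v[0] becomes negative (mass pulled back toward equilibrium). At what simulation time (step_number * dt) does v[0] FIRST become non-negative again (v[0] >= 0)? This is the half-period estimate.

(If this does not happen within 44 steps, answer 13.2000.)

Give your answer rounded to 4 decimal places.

Step 0: x=[8.7000] v=[0.0000]
Step 1: x=[7.9710] v=[-2.4300]
Step 2: x=[6.7098] v=[-4.2039]
Step 3: x=[5.2570] v=[-4.8427]
Step 4: x=[4.0048] v=[-4.1740]
Step 5: x=[3.2913] v=[-2.3783]
Step 6: x=[3.3092] v=[0.0595]
First v>=0 after going negative at step 6, time=1.8000

Answer: 1.8000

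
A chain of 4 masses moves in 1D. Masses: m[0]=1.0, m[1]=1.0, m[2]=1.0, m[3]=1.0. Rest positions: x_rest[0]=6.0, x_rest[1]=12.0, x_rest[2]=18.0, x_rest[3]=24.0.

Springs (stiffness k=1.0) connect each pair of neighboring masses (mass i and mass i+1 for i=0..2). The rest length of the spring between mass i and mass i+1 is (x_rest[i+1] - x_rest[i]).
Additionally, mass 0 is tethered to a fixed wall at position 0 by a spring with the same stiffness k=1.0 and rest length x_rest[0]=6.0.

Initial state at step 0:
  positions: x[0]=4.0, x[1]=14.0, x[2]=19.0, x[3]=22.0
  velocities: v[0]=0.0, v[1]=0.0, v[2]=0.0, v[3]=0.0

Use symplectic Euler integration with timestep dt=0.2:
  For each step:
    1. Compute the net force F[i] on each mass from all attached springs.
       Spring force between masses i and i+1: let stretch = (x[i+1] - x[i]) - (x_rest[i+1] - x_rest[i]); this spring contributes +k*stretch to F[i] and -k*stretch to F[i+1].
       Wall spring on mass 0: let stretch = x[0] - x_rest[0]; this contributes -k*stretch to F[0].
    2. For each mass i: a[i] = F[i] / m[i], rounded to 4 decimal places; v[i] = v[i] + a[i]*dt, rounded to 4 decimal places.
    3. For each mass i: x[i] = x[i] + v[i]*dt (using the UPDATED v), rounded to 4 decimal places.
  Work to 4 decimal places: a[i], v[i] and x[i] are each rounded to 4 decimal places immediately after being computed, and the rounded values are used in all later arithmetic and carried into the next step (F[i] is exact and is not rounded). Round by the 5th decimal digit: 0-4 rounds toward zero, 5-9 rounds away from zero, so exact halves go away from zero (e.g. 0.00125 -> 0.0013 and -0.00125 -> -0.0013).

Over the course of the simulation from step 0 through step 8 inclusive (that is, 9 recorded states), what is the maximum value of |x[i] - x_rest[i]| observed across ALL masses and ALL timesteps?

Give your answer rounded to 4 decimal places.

Step 0: x=[4.0000 14.0000 19.0000 22.0000] v=[0.0000 0.0000 0.0000 0.0000]
Step 1: x=[4.2400 13.8000 18.9200 22.1200] v=[1.2000 -1.0000 -0.4000 0.6000]
Step 2: x=[4.6928 13.4224 18.7632 22.3520] v=[2.2640 -1.8880 -0.7840 1.1600]
Step 3: x=[5.3071 12.9092 18.5363 22.6804] v=[3.0714 -2.5658 -1.1344 1.6422]
Step 4: x=[6.0132 12.3170 18.2501 23.0831] v=[3.5304 -2.9608 -1.4310 2.0134]
Step 5: x=[6.7309 11.7100 17.9199 23.5325] v=[3.5885 -3.0349 -1.6510 2.2468]
Step 6: x=[7.3785 11.1523 17.5658 23.9974] v=[3.2381 -2.7887 -1.7705 2.3243]
Step 7: x=[7.8819 10.7001 17.2124 24.4450] v=[2.5172 -2.2608 -1.7669 2.2380]
Step 8: x=[8.1828 10.3957 16.8878 24.8433] v=[1.5045 -1.5220 -1.6228 1.9915]
Max displacement = 2.1828

Answer: 2.1828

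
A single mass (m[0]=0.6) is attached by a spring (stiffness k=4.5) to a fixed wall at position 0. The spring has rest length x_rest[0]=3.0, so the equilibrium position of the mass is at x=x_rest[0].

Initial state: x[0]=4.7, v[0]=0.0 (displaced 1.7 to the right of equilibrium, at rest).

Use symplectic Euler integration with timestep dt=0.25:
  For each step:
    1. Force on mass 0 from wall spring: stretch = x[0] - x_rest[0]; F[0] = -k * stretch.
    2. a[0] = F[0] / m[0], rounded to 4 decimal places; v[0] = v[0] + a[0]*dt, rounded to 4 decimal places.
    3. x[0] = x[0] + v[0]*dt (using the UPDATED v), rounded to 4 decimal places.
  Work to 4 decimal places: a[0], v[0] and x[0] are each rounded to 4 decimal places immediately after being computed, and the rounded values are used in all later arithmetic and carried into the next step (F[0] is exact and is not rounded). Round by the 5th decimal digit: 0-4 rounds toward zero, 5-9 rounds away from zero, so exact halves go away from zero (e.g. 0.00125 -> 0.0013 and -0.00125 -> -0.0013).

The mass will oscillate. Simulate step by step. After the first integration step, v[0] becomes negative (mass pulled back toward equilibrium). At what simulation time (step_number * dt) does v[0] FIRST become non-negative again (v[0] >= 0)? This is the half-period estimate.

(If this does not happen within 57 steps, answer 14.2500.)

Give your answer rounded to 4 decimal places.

Step 0: x=[4.7000] v=[0.0000]
Step 1: x=[3.9031] v=[-3.1875]
Step 2: x=[2.6829] v=[-4.8808]
Step 3: x=[1.6114] v=[-4.2862]
Step 4: x=[1.1908] v=[-1.6826]
Step 5: x=[1.6182] v=[1.7097]
First v>=0 after going negative at step 5, time=1.2500

Answer: 1.2500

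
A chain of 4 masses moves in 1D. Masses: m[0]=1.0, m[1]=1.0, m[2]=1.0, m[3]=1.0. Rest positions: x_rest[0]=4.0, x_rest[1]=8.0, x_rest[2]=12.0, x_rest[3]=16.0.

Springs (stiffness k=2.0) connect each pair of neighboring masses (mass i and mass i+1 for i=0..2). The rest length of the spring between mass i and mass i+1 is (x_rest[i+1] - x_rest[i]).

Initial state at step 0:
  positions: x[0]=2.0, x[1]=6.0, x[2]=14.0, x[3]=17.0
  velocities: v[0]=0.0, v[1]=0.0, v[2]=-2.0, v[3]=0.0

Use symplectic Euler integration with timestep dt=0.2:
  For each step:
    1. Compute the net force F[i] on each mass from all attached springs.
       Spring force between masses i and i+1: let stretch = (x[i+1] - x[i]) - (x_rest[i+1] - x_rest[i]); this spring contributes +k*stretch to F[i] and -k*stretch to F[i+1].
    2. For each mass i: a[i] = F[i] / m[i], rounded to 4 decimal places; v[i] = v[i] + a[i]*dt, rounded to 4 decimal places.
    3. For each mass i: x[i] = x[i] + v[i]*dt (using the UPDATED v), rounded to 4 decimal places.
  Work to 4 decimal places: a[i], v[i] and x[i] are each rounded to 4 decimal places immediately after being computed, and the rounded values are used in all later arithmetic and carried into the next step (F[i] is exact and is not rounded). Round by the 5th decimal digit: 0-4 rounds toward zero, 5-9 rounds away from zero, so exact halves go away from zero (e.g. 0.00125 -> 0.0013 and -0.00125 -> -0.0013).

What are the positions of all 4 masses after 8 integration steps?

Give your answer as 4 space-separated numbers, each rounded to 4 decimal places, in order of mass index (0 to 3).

Answer: 4.0527 7.0465 10.4041 14.2968

Derivation:
Step 0: x=[2.0000 6.0000 14.0000 17.0000] v=[0.0000 0.0000 -2.0000 0.0000]
Step 1: x=[2.0000 6.3200 13.2000 17.0800] v=[0.0000 1.6000 -4.0000 0.4000]
Step 2: x=[2.0256 6.8448 12.1600 17.1696] v=[0.1280 2.6240 -5.2000 0.4480]
Step 3: x=[2.1167 7.4093 11.0956 17.1784] v=[0.4557 2.8224 -5.3222 0.0442]
Step 4: x=[2.3112 7.8453 10.2229 17.0206] v=[0.9727 2.1799 -4.3636 -0.7889]
Step 5: x=[2.6285 8.0288 9.7038 16.6390] v=[1.5863 0.9173 -2.5956 -1.9080]
Step 6: x=[3.0578 7.9142 9.6055 16.0226] v=[2.1464 -0.5728 -0.4915 -3.0821]
Step 7: x=[3.5556 7.5464 9.8853 15.2128] v=[2.4890 -1.8388 1.3988 -4.0489]
Step 8: x=[4.0527 7.0465 10.4041 14.2968] v=[2.4853 -2.4996 2.5942 -4.5799]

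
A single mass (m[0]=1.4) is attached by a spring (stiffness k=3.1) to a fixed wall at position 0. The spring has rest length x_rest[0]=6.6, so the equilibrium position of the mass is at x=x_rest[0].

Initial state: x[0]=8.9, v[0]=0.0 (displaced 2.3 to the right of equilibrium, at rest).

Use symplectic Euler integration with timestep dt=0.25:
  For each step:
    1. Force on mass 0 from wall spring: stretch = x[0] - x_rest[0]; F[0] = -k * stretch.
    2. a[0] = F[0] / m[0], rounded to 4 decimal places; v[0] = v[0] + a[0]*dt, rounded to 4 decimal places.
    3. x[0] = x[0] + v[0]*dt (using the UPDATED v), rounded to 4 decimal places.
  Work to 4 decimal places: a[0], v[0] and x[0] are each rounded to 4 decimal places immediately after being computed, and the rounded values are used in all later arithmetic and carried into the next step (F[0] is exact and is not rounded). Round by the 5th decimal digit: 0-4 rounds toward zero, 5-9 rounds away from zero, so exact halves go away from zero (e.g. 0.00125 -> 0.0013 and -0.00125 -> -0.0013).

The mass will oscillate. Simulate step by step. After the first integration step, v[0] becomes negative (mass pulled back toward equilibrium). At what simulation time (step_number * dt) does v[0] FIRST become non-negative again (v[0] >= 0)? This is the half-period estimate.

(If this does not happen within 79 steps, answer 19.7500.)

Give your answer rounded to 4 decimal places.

Answer: 2.2500

Derivation:
Step 0: x=[8.9000] v=[0.0000]
Step 1: x=[8.5817] v=[-1.2732]
Step 2: x=[7.9892] v=[-2.3702]
Step 3: x=[7.2044] v=[-3.1392]
Step 4: x=[6.3360] v=[-3.4738]
Step 5: x=[5.5041] v=[-3.3277]
Step 6: x=[4.8238] v=[-2.7211]
Step 7: x=[4.3893] v=[-1.7379]
Step 8: x=[4.2608] v=[-0.5141]
Step 9: x=[4.4560] v=[0.7808]
First v>=0 after going negative at step 9, time=2.2500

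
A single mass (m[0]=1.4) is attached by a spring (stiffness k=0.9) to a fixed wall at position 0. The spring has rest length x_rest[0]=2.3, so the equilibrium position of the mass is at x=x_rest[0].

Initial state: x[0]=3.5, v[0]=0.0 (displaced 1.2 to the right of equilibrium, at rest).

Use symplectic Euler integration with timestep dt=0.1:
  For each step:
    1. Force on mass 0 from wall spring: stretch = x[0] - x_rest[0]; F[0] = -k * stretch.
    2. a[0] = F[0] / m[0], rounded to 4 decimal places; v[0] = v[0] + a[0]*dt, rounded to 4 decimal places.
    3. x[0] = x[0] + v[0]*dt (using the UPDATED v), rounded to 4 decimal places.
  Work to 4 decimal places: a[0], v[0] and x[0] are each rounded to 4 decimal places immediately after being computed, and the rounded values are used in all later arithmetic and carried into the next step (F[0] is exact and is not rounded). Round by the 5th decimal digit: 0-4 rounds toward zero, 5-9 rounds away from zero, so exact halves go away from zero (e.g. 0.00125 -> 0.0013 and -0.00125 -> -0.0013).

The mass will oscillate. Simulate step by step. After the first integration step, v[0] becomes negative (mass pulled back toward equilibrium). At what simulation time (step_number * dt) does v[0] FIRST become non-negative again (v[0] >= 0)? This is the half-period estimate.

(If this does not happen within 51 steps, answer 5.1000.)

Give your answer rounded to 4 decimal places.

Step 0: x=[3.5000] v=[0.0000]
Step 1: x=[3.4923] v=[-0.0771]
Step 2: x=[3.4769] v=[-0.1538]
Step 3: x=[3.4540] v=[-0.2295]
Step 4: x=[3.4236] v=[-0.3037]
Step 5: x=[3.3860] v=[-0.3759]
Step 6: x=[3.3414] v=[-0.4457]
Step 7: x=[3.2901] v=[-0.5127]
Step 8: x=[3.2325] v=[-0.5764]
Step 9: x=[3.1689] v=[-0.6364]
Step 10: x=[3.0997] v=[-0.6923]
Step 11: x=[3.0253] v=[-0.7437]
Step 12: x=[2.9463] v=[-0.7903]
Step 13: x=[2.8631] v=[-0.8319]
Step 14: x=[2.7763] v=[-0.8681]
Step 15: x=[2.6864] v=[-0.8987]
Step 16: x=[2.5941] v=[-0.9235]
Step 17: x=[2.4999] v=[-0.9424]
Step 18: x=[2.4044] v=[-0.9553]
Step 19: x=[2.3082] v=[-0.9620]
Step 20: x=[2.2120] v=[-0.9625]
Step 21: x=[2.1163] v=[-0.9568]
Step 22: x=[2.0218] v=[-0.9450]
Step 23: x=[1.9291] v=[-0.9271]
Step 24: x=[1.8388] v=[-0.9033]
Step 25: x=[1.7514] v=[-0.8737]
Step 26: x=[1.6676] v=[-0.8384]
Step 27: x=[1.5878] v=[-0.7978]
Step 28: x=[1.5126] v=[-0.7520]
Step 29: x=[1.4425] v=[-0.7014]
Step 30: x=[1.3779] v=[-0.6463]
Step 31: x=[1.3192] v=[-0.5870]
Step 32: x=[1.2668] v=[-0.5240]
Step 33: x=[1.2210] v=[-0.4576]
Step 34: x=[1.1822] v=[-0.3882]
Step 35: x=[1.1506] v=[-0.3163]
Step 36: x=[1.1264] v=[-0.2424]
Step 37: x=[1.1097] v=[-0.1670]
Step 38: x=[1.1007] v=[-0.0905]
Step 39: x=[1.0994] v=[-0.0134]
Step 40: x=[1.1058] v=[0.0638]
First v>=0 after going negative at step 40, time=4.0000

Answer: 4.0000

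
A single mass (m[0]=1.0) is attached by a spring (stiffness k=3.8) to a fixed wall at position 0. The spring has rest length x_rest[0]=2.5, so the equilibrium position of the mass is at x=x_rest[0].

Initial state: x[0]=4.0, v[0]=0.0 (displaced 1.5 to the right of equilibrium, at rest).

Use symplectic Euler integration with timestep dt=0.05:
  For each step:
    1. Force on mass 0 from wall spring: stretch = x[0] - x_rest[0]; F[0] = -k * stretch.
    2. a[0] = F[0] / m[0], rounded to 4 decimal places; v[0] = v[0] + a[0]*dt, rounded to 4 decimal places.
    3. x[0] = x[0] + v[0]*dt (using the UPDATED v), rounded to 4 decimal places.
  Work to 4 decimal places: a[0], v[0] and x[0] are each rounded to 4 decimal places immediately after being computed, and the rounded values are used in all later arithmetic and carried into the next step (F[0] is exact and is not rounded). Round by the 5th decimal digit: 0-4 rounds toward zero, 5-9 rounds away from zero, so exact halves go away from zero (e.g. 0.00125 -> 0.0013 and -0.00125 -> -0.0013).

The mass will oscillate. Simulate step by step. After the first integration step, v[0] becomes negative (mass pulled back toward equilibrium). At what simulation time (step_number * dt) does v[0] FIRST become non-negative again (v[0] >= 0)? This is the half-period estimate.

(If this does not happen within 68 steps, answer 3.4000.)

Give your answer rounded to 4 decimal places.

Answer: 1.6500

Derivation:
Step 0: x=[4.0000] v=[0.0000]
Step 1: x=[3.9858] v=[-0.2850]
Step 2: x=[3.9574] v=[-0.5673]
Step 3: x=[3.9152] v=[-0.8442]
Step 4: x=[3.8595] v=[-1.1131]
Step 5: x=[3.7909] v=[-1.3714]
Step 6: x=[3.7101] v=[-1.6167]
Step 7: x=[3.6178] v=[-1.8466]
Step 8: x=[3.5149] v=[-2.0590]
Step 9: x=[3.4023] v=[-2.2518]
Step 10: x=[3.2811] v=[-2.4232]
Step 11: x=[3.1525] v=[-2.5716]
Step 12: x=[3.0177] v=[-2.6956]
Step 13: x=[2.8780] v=[-2.7940]
Step 14: x=[2.7347] v=[-2.8658]
Step 15: x=[2.5892] v=[-2.9104]
Step 16: x=[2.4428] v=[-2.9274]
Step 17: x=[2.2970] v=[-2.9165]
Step 18: x=[2.1531] v=[-2.8779]
Step 19: x=[2.0125] v=[-2.8120]
Step 20: x=[1.8765] v=[-2.7194]
Step 21: x=[1.7465] v=[-2.6009]
Step 22: x=[1.6236] v=[-2.4577]
Step 23: x=[1.5090] v=[-2.2912]
Step 24: x=[1.4039] v=[-2.1029]
Step 25: x=[1.3092] v=[-1.8946]
Step 26: x=[1.2258] v=[-1.6684]
Step 27: x=[1.1545] v=[-1.4263]
Step 28: x=[1.0960] v=[-1.1707]
Step 29: x=[1.0508] v=[-0.9039]
Step 30: x=[1.0194] v=[-0.6286]
Step 31: x=[1.0020] v=[-0.3473]
Step 32: x=[0.9989] v=[-0.0627]
Step 33: x=[1.0100] v=[0.2225]
First v>=0 after going negative at step 33, time=1.6500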